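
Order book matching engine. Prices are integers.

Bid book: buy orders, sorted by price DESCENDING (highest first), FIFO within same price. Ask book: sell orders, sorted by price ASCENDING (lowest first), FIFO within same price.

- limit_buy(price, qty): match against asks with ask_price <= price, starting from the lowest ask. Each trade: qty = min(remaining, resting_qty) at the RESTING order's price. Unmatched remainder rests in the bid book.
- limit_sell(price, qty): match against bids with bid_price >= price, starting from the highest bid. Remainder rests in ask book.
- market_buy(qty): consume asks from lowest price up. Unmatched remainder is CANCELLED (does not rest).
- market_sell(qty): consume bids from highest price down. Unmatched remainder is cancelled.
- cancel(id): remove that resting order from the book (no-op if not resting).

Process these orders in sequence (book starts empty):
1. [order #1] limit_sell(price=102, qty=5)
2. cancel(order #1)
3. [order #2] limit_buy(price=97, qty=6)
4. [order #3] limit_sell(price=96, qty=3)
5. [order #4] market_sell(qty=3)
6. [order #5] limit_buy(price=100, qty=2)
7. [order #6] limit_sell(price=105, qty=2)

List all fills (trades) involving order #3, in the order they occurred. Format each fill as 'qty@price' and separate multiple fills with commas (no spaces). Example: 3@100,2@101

Answer: 3@97

Derivation:
After op 1 [order #1] limit_sell(price=102, qty=5): fills=none; bids=[-] asks=[#1:5@102]
After op 2 cancel(order #1): fills=none; bids=[-] asks=[-]
After op 3 [order #2] limit_buy(price=97, qty=6): fills=none; bids=[#2:6@97] asks=[-]
After op 4 [order #3] limit_sell(price=96, qty=3): fills=#2x#3:3@97; bids=[#2:3@97] asks=[-]
After op 5 [order #4] market_sell(qty=3): fills=#2x#4:3@97; bids=[-] asks=[-]
After op 6 [order #5] limit_buy(price=100, qty=2): fills=none; bids=[#5:2@100] asks=[-]
After op 7 [order #6] limit_sell(price=105, qty=2): fills=none; bids=[#5:2@100] asks=[#6:2@105]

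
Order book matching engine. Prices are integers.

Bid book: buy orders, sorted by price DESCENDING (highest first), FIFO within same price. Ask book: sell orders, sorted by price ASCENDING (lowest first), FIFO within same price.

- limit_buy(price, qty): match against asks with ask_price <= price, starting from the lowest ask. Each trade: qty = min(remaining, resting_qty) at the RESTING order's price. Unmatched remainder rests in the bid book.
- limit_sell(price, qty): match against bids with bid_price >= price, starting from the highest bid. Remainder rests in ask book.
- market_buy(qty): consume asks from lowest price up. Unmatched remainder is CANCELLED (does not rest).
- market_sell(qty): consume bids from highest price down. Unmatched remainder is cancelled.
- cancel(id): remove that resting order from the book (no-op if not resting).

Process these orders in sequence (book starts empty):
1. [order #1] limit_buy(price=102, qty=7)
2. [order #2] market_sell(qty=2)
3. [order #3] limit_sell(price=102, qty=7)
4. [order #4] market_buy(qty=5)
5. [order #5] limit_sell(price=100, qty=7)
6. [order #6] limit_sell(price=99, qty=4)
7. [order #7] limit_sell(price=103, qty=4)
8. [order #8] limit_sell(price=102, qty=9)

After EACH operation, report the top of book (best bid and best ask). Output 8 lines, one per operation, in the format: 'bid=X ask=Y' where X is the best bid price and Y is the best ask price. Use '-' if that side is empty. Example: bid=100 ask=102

Answer: bid=102 ask=-
bid=102 ask=-
bid=- ask=102
bid=- ask=-
bid=- ask=100
bid=- ask=99
bid=- ask=99
bid=- ask=99

Derivation:
After op 1 [order #1] limit_buy(price=102, qty=7): fills=none; bids=[#1:7@102] asks=[-]
After op 2 [order #2] market_sell(qty=2): fills=#1x#2:2@102; bids=[#1:5@102] asks=[-]
After op 3 [order #3] limit_sell(price=102, qty=7): fills=#1x#3:5@102; bids=[-] asks=[#3:2@102]
After op 4 [order #4] market_buy(qty=5): fills=#4x#3:2@102; bids=[-] asks=[-]
After op 5 [order #5] limit_sell(price=100, qty=7): fills=none; bids=[-] asks=[#5:7@100]
After op 6 [order #6] limit_sell(price=99, qty=4): fills=none; bids=[-] asks=[#6:4@99 #5:7@100]
After op 7 [order #7] limit_sell(price=103, qty=4): fills=none; bids=[-] asks=[#6:4@99 #5:7@100 #7:4@103]
After op 8 [order #8] limit_sell(price=102, qty=9): fills=none; bids=[-] asks=[#6:4@99 #5:7@100 #8:9@102 #7:4@103]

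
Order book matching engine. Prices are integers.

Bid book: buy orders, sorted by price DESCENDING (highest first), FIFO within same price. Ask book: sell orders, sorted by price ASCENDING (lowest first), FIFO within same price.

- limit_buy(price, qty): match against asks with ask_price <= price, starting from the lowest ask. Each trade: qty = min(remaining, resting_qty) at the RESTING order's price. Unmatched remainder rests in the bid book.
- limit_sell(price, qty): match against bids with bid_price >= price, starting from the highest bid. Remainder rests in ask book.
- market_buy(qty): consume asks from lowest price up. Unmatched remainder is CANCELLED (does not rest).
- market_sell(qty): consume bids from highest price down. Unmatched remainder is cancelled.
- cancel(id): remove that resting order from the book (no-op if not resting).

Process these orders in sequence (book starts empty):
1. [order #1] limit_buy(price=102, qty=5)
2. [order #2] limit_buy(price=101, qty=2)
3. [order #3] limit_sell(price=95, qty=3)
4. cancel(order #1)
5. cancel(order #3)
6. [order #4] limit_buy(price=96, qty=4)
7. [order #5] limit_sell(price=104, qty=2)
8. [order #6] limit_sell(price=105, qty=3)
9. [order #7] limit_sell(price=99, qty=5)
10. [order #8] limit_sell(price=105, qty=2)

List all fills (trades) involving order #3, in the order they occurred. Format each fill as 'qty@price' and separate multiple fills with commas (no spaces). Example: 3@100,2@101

After op 1 [order #1] limit_buy(price=102, qty=5): fills=none; bids=[#1:5@102] asks=[-]
After op 2 [order #2] limit_buy(price=101, qty=2): fills=none; bids=[#1:5@102 #2:2@101] asks=[-]
After op 3 [order #3] limit_sell(price=95, qty=3): fills=#1x#3:3@102; bids=[#1:2@102 #2:2@101] asks=[-]
After op 4 cancel(order #1): fills=none; bids=[#2:2@101] asks=[-]
After op 5 cancel(order #3): fills=none; bids=[#2:2@101] asks=[-]
After op 6 [order #4] limit_buy(price=96, qty=4): fills=none; bids=[#2:2@101 #4:4@96] asks=[-]
After op 7 [order #5] limit_sell(price=104, qty=2): fills=none; bids=[#2:2@101 #4:4@96] asks=[#5:2@104]
After op 8 [order #6] limit_sell(price=105, qty=3): fills=none; bids=[#2:2@101 #4:4@96] asks=[#5:2@104 #6:3@105]
After op 9 [order #7] limit_sell(price=99, qty=5): fills=#2x#7:2@101; bids=[#4:4@96] asks=[#7:3@99 #5:2@104 #6:3@105]
After op 10 [order #8] limit_sell(price=105, qty=2): fills=none; bids=[#4:4@96] asks=[#7:3@99 #5:2@104 #6:3@105 #8:2@105]

Answer: 3@102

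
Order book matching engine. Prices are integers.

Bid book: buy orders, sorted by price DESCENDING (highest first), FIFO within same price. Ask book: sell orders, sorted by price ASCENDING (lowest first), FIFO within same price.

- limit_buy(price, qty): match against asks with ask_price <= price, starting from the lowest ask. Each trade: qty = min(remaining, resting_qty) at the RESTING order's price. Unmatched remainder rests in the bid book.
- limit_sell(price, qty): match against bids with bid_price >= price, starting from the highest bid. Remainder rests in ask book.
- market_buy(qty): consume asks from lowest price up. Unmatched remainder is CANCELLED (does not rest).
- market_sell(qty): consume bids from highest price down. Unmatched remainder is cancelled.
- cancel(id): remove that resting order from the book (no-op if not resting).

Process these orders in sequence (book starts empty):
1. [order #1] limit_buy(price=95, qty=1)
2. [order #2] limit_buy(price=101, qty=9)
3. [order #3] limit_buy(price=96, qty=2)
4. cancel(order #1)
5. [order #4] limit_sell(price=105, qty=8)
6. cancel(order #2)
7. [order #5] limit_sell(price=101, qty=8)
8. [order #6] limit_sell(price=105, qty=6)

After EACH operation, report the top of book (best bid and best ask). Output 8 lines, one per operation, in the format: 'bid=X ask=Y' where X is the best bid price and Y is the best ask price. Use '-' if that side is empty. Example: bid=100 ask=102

After op 1 [order #1] limit_buy(price=95, qty=1): fills=none; bids=[#1:1@95] asks=[-]
After op 2 [order #2] limit_buy(price=101, qty=9): fills=none; bids=[#2:9@101 #1:1@95] asks=[-]
After op 3 [order #3] limit_buy(price=96, qty=2): fills=none; bids=[#2:9@101 #3:2@96 #1:1@95] asks=[-]
After op 4 cancel(order #1): fills=none; bids=[#2:9@101 #3:2@96] asks=[-]
After op 5 [order #4] limit_sell(price=105, qty=8): fills=none; bids=[#2:9@101 #3:2@96] asks=[#4:8@105]
After op 6 cancel(order #2): fills=none; bids=[#3:2@96] asks=[#4:8@105]
After op 7 [order #5] limit_sell(price=101, qty=8): fills=none; bids=[#3:2@96] asks=[#5:8@101 #4:8@105]
After op 8 [order #6] limit_sell(price=105, qty=6): fills=none; bids=[#3:2@96] asks=[#5:8@101 #4:8@105 #6:6@105]

Answer: bid=95 ask=-
bid=101 ask=-
bid=101 ask=-
bid=101 ask=-
bid=101 ask=105
bid=96 ask=105
bid=96 ask=101
bid=96 ask=101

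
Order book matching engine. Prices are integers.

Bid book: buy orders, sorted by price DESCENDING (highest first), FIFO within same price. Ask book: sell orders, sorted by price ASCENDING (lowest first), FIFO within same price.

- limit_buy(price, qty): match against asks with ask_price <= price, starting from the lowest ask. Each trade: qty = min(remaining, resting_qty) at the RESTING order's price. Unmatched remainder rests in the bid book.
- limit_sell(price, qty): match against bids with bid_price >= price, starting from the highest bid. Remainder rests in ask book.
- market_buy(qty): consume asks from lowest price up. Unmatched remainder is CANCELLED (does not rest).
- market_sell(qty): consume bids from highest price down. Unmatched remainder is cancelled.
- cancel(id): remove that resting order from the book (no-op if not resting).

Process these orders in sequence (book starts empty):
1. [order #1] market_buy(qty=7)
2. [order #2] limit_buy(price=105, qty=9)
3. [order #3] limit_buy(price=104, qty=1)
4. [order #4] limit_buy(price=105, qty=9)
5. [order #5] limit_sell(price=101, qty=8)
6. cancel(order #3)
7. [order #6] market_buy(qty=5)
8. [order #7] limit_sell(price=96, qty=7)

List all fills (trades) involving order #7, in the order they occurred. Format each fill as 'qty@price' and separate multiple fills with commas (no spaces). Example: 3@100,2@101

After op 1 [order #1] market_buy(qty=7): fills=none; bids=[-] asks=[-]
After op 2 [order #2] limit_buy(price=105, qty=9): fills=none; bids=[#2:9@105] asks=[-]
After op 3 [order #3] limit_buy(price=104, qty=1): fills=none; bids=[#2:9@105 #3:1@104] asks=[-]
After op 4 [order #4] limit_buy(price=105, qty=9): fills=none; bids=[#2:9@105 #4:9@105 #3:1@104] asks=[-]
After op 5 [order #5] limit_sell(price=101, qty=8): fills=#2x#5:8@105; bids=[#2:1@105 #4:9@105 #3:1@104] asks=[-]
After op 6 cancel(order #3): fills=none; bids=[#2:1@105 #4:9@105] asks=[-]
After op 7 [order #6] market_buy(qty=5): fills=none; bids=[#2:1@105 #4:9@105] asks=[-]
After op 8 [order #7] limit_sell(price=96, qty=7): fills=#2x#7:1@105 #4x#7:6@105; bids=[#4:3@105] asks=[-]

Answer: 1@105,6@105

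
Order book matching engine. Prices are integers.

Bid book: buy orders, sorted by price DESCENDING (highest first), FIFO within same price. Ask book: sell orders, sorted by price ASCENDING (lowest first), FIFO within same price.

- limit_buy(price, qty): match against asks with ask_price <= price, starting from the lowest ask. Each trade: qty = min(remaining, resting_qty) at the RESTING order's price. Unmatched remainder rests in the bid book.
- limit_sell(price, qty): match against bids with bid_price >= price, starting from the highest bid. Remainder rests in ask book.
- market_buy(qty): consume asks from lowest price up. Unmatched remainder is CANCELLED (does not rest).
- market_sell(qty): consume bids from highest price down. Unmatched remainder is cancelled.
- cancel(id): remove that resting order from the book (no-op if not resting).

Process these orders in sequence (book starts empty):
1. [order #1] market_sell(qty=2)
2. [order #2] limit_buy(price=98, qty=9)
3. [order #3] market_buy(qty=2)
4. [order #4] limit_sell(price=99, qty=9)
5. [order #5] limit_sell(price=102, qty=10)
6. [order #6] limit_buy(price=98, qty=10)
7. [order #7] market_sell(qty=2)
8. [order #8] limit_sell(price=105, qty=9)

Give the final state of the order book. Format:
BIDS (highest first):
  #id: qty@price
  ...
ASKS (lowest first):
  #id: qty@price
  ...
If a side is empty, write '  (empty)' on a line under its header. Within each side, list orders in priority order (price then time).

After op 1 [order #1] market_sell(qty=2): fills=none; bids=[-] asks=[-]
After op 2 [order #2] limit_buy(price=98, qty=9): fills=none; bids=[#2:9@98] asks=[-]
After op 3 [order #3] market_buy(qty=2): fills=none; bids=[#2:9@98] asks=[-]
After op 4 [order #4] limit_sell(price=99, qty=9): fills=none; bids=[#2:9@98] asks=[#4:9@99]
After op 5 [order #5] limit_sell(price=102, qty=10): fills=none; bids=[#2:9@98] asks=[#4:9@99 #5:10@102]
After op 6 [order #6] limit_buy(price=98, qty=10): fills=none; bids=[#2:9@98 #6:10@98] asks=[#4:9@99 #5:10@102]
After op 7 [order #7] market_sell(qty=2): fills=#2x#7:2@98; bids=[#2:7@98 #6:10@98] asks=[#4:9@99 #5:10@102]
After op 8 [order #8] limit_sell(price=105, qty=9): fills=none; bids=[#2:7@98 #6:10@98] asks=[#4:9@99 #5:10@102 #8:9@105]

Answer: BIDS (highest first):
  #2: 7@98
  #6: 10@98
ASKS (lowest first):
  #4: 9@99
  #5: 10@102
  #8: 9@105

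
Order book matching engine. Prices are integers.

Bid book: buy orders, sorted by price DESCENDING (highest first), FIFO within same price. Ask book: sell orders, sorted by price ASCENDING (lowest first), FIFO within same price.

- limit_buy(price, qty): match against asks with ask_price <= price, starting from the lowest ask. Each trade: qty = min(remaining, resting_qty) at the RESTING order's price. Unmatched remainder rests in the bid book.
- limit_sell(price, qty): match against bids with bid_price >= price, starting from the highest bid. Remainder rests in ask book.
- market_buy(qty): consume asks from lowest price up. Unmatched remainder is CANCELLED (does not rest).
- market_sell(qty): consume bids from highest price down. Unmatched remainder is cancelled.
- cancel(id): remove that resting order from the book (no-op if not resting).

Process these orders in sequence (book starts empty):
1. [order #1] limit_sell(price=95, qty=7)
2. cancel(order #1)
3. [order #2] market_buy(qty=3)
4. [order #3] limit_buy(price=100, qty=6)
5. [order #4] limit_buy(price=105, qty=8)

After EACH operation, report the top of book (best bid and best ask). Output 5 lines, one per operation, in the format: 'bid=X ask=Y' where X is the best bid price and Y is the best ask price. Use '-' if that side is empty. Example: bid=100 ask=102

Answer: bid=- ask=95
bid=- ask=-
bid=- ask=-
bid=100 ask=-
bid=105 ask=-

Derivation:
After op 1 [order #1] limit_sell(price=95, qty=7): fills=none; bids=[-] asks=[#1:7@95]
After op 2 cancel(order #1): fills=none; bids=[-] asks=[-]
After op 3 [order #2] market_buy(qty=3): fills=none; bids=[-] asks=[-]
After op 4 [order #3] limit_buy(price=100, qty=6): fills=none; bids=[#3:6@100] asks=[-]
After op 5 [order #4] limit_buy(price=105, qty=8): fills=none; bids=[#4:8@105 #3:6@100] asks=[-]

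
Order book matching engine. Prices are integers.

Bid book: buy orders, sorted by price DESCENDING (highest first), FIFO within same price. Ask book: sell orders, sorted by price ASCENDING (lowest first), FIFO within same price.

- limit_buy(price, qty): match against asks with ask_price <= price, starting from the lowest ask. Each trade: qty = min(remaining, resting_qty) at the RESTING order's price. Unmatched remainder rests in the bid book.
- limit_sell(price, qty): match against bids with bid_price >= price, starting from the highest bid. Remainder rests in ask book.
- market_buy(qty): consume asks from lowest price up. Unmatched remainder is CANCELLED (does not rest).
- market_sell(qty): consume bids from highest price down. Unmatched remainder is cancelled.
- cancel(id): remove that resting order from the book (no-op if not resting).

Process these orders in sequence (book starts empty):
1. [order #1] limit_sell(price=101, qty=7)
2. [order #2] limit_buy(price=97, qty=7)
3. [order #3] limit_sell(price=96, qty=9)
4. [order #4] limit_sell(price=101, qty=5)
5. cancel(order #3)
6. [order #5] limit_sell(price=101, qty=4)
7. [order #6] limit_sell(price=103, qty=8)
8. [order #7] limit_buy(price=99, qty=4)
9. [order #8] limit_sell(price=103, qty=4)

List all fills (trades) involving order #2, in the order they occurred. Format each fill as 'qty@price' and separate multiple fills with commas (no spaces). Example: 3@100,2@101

After op 1 [order #1] limit_sell(price=101, qty=7): fills=none; bids=[-] asks=[#1:7@101]
After op 2 [order #2] limit_buy(price=97, qty=7): fills=none; bids=[#2:7@97] asks=[#1:7@101]
After op 3 [order #3] limit_sell(price=96, qty=9): fills=#2x#3:7@97; bids=[-] asks=[#3:2@96 #1:7@101]
After op 4 [order #4] limit_sell(price=101, qty=5): fills=none; bids=[-] asks=[#3:2@96 #1:7@101 #4:5@101]
After op 5 cancel(order #3): fills=none; bids=[-] asks=[#1:7@101 #4:5@101]
After op 6 [order #5] limit_sell(price=101, qty=4): fills=none; bids=[-] asks=[#1:7@101 #4:5@101 #5:4@101]
After op 7 [order #6] limit_sell(price=103, qty=8): fills=none; bids=[-] asks=[#1:7@101 #4:5@101 #5:4@101 #6:8@103]
After op 8 [order #7] limit_buy(price=99, qty=4): fills=none; bids=[#7:4@99] asks=[#1:7@101 #4:5@101 #5:4@101 #6:8@103]
After op 9 [order #8] limit_sell(price=103, qty=4): fills=none; bids=[#7:4@99] asks=[#1:7@101 #4:5@101 #5:4@101 #6:8@103 #8:4@103]

Answer: 7@97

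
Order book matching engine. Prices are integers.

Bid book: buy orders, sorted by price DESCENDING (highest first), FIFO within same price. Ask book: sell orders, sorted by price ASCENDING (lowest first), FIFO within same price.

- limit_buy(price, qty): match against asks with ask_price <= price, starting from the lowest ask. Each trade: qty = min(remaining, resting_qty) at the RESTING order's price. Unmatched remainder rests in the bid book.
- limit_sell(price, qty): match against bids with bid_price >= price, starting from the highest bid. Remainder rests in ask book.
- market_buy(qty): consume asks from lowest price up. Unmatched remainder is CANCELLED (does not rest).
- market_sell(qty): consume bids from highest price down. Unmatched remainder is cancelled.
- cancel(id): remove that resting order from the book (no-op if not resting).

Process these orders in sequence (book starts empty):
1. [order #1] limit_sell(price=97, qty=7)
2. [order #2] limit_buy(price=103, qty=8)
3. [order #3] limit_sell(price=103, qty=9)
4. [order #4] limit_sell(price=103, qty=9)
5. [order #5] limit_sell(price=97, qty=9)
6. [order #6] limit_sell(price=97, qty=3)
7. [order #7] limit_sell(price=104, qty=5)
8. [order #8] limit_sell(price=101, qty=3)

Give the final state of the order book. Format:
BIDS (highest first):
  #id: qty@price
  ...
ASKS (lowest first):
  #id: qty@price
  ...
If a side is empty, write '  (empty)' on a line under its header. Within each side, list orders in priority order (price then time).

After op 1 [order #1] limit_sell(price=97, qty=7): fills=none; bids=[-] asks=[#1:7@97]
After op 2 [order #2] limit_buy(price=103, qty=8): fills=#2x#1:7@97; bids=[#2:1@103] asks=[-]
After op 3 [order #3] limit_sell(price=103, qty=9): fills=#2x#3:1@103; bids=[-] asks=[#3:8@103]
After op 4 [order #4] limit_sell(price=103, qty=9): fills=none; bids=[-] asks=[#3:8@103 #4:9@103]
After op 5 [order #5] limit_sell(price=97, qty=9): fills=none; bids=[-] asks=[#5:9@97 #3:8@103 #4:9@103]
After op 6 [order #6] limit_sell(price=97, qty=3): fills=none; bids=[-] asks=[#5:9@97 #6:3@97 #3:8@103 #4:9@103]
After op 7 [order #7] limit_sell(price=104, qty=5): fills=none; bids=[-] asks=[#5:9@97 #6:3@97 #3:8@103 #4:9@103 #7:5@104]
After op 8 [order #8] limit_sell(price=101, qty=3): fills=none; bids=[-] asks=[#5:9@97 #6:3@97 #8:3@101 #3:8@103 #4:9@103 #7:5@104]

Answer: BIDS (highest first):
  (empty)
ASKS (lowest first):
  #5: 9@97
  #6: 3@97
  #8: 3@101
  #3: 8@103
  #4: 9@103
  #7: 5@104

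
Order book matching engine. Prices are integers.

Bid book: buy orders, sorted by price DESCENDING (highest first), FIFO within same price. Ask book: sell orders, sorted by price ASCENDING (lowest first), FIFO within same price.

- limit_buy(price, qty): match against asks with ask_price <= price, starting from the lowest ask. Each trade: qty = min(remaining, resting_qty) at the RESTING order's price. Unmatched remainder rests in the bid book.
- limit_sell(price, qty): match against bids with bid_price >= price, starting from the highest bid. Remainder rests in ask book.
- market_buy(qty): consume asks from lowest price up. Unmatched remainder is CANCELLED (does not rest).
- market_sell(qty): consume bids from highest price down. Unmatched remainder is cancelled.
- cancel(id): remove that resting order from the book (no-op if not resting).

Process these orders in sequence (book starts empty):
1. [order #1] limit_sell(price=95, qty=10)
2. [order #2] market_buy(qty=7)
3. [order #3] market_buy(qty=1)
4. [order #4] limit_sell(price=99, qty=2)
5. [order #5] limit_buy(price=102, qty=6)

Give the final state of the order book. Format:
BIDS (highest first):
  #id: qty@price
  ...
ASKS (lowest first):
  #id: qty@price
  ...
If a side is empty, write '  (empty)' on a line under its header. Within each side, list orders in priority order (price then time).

Answer: BIDS (highest first):
  #5: 2@102
ASKS (lowest first):
  (empty)

Derivation:
After op 1 [order #1] limit_sell(price=95, qty=10): fills=none; bids=[-] asks=[#1:10@95]
After op 2 [order #2] market_buy(qty=7): fills=#2x#1:7@95; bids=[-] asks=[#1:3@95]
After op 3 [order #3] market_buy(qty=1): fills=#3x#1:1@95; bids=[-] asks=[#1:2@95]
After op 4 [order #4] limit_sell(price=99, qty=2): fills=none; bids=[-] asks=[#1:2@95 #4:2@99]
After op 5 [order #5] limit_buy(price=102, qty=6): fills=#5x#1:2@95 #5x#4:2@99; bids=[#5:2@102] asks=[-]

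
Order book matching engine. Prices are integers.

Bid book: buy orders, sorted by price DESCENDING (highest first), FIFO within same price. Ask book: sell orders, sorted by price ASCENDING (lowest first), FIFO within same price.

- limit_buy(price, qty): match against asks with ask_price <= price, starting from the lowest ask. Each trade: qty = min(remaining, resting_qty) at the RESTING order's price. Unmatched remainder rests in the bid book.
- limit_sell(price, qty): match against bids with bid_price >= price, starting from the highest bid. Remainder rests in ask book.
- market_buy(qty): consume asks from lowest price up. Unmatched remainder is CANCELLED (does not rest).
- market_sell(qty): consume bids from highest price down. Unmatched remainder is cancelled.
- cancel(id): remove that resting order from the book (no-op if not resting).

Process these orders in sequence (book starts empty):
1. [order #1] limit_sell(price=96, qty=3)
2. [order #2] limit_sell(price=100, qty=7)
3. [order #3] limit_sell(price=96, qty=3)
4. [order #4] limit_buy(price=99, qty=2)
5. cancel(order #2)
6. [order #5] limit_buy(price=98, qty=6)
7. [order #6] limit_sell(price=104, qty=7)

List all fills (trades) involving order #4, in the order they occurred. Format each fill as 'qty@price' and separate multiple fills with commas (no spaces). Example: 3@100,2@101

After op 1 [order #1] limit_sell(price=96, qty=3): fills=none; bids=[-] asks=[#1:3@96]
After op 2 [order #2] limit_sell(price=100, qty=7): fills=none; bids=[-] asks=[#1:3@96 #2:7@100]
After op 3 [order #3] limit_sell(price=96, qty=3): fills=none; bids=[-] asks=[#1:3@96 #3:3@96 #2:7@100]
After op 4 [order #4] limit_buy(price=99, qty=2): fills=#4x#1:2@96; bids=[-] asks=[#1:1@96 #3:3@96 #2:7@100]
After op 5 cancel(order #2): fills=none; bids=[-] asks=[#1:1@96 #3:3@96]
After op 6 [order #5] limit_buy(price=98, qty=6): fills=#5x#1:1@96 #5x#3:3@96; bids=[#5:2@98] asks=[-]
After op 7 [order #6] limit_sell(price=104, qty=7): fills=none; bids=[#5:2@98] asks=[#6:7@104]

Answer: 2@96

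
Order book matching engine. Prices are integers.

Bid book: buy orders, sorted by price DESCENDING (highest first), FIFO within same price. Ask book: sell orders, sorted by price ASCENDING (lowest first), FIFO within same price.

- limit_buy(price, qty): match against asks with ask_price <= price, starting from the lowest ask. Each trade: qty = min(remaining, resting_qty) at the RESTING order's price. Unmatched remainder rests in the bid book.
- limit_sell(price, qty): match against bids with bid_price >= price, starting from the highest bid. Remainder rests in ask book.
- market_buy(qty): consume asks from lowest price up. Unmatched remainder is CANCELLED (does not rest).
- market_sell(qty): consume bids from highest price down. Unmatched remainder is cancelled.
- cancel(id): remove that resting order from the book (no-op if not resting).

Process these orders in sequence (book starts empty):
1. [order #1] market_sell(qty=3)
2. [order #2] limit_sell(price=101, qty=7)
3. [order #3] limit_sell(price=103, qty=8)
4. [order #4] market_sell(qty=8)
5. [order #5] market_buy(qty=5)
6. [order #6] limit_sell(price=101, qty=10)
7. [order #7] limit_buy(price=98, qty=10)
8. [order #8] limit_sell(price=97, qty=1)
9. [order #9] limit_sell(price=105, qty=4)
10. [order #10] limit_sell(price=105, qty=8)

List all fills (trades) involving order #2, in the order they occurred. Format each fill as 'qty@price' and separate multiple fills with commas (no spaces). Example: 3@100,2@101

After op 1 [order #1] market_sell(qty=3): fills=none; bids=[-] asks=[-]
After op 2 [order #2] limit_sell(price=101, qty=7): fills=none; bids=[-] asks=[#2:7@101]
After op 3 [order #3] limit_sell(price=103, qty=8): fills=none; bids=[-] asks=[#2:7@101 #3:8@103]
After op 4 [order #4] market_sell(qty=8): fills=none; bids=[-] asks=[#2:7@101 #3:8@103]
After op 5 [order #5] market_buy(qty=5): fills=#5x#2:5@101; bids=[-] asks=[#2:2@101 #3:8@103]
After op 6 [order #6] limit_sell(price=101, qty=10): fills=none; bids=[-] asks=[#2:2@101 #6:10@101 #3:8@103]
After op 7 [order #7] limit_buy(price=98, qty=10): fills=none; bids=[#7:10@98] asks=[#2:2@101 #6:10@101 #3:8@103]
After op 8 [order #8] limit_sell(price=97, qty=1): fills=#7x#8:1@98; bids=[#7:9@98] asks=[#2:2@101 #6:10@101 #3:8@103]
After op 9 [order #9] limit_sell(price=105, qty=4): fills=none; bids=[#7:9@98] asks=[#2:2@101 #6:10@101 #3:8@103 #9:4@105]
After op 10 [order #10] limit_sell(price=105, qty=8): fills=none; bids=[#7:9@98] asks=[#2:2@101 #6:10@101 #3:8@103 #9:4@105 #10:8@105]

Answer: 5@101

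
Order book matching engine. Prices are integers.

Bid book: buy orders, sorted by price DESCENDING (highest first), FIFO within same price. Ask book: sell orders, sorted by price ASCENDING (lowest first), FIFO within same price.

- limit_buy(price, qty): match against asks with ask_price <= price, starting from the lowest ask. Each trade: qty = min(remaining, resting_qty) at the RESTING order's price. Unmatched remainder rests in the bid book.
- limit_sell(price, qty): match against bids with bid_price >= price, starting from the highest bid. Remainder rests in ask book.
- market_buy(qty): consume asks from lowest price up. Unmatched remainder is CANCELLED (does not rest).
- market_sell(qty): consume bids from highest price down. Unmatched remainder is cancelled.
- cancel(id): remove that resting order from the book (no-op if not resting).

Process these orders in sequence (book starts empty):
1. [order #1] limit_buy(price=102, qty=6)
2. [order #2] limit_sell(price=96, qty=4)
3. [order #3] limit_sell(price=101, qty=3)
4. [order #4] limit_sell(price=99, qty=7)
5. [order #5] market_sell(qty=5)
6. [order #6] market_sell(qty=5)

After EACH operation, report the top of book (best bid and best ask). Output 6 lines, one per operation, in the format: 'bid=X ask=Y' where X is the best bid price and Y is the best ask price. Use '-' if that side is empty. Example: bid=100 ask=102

Answer: bid=102 ask=-
bid=102 ask=-
bid=- ask=101
bid=- ask=99
bid=- ask=99
bid=- ask=99

Derivation:
After op 1 [order #1] limit_buy(price=102, qty=6): fills=none; bids=[#1:6@102] asks=[-]
After op 2 [order #2] limit_sell(price=96, qty=4): fills=#1x#2:4@102; bids=[#1:2@102] asks=[-]
After op 3 [order #3] limit_sell(price=101, qty=3): fills=#1x#3:2@102; bids=[-] asks=[#3:1@101]
After op 4 [order #4] limit_sell(price=99, qty=7): fills=none; bids=[-] asks=[#4:7@99 #3:1@101]
After op 5 [order #5] market_sell(qty=5): fills=none; bids=[-] asks=[#4:7@99 #3:1@101]
After op 6 [order #6] market_sell(qty=5): fills=none; bids=[-] asks=[#4:7@99 #3:1@101]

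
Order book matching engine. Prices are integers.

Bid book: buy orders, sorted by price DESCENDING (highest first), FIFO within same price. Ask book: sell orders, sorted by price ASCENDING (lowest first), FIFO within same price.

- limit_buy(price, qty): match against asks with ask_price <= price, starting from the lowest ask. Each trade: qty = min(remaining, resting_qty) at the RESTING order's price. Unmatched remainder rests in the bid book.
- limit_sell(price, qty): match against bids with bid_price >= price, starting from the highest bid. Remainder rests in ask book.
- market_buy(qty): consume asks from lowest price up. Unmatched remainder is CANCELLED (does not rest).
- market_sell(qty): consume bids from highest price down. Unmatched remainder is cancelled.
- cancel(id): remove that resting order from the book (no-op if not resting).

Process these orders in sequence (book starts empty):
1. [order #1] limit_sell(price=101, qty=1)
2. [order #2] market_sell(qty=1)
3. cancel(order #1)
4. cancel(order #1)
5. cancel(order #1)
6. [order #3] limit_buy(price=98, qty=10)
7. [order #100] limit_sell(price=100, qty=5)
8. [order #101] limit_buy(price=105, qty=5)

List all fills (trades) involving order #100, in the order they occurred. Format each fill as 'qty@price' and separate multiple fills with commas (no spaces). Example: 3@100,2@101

After op 1 [order #1] limit_sell(price=101, qty=1): fills=none; bids=[-] asks=[#1:1@101]
After op 2 [order #2] market_sell(qty=1): fills=none; bids=[-] asks=[#1:1@101]
After op 3 cancel(order #1): fills=none; bids=[-] asks=[-]
After op 4 cancel(order #1): fills=none; bids=[-] asks=[-]
After op 5 cancel(order #1): fills=none; bids=[-] asks=[-]
After op 6 [order #3] limit_buy(price=98, qty=10): fills=none; bids=[#3:10@98] asks=[-]
After op 7 [order #100] limit_sell(price=100, qty=5): fills=none; bids=[#3:10@98] asks=[#100:5@100]
After op 8 [order #101] limit_buy(price=105, qty=5): fills=#101x#100:5@100; bids=[#3:10@98] asks=[-]

Answer: 5@100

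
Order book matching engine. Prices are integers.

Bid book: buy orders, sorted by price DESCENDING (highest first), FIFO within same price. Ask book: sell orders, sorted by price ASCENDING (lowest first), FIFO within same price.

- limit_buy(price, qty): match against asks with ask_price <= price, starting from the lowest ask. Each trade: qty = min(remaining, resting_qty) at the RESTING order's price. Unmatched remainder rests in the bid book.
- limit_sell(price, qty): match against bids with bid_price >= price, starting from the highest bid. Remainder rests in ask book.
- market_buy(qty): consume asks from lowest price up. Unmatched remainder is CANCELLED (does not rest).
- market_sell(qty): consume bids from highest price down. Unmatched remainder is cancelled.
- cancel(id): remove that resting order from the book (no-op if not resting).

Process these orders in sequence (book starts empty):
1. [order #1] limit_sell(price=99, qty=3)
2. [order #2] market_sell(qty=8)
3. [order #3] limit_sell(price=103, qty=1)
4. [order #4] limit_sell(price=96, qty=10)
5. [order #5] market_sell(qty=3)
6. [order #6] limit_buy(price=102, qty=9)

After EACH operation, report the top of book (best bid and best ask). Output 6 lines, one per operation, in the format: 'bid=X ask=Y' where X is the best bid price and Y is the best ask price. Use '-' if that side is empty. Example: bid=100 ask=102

After op 1 [order #1] limit_sell(price=99, qty=3): fills=none; bids=[-] asks=[#1:3@99]
After op 2 [order #2] market_sell(qty=8): fills=none; bids=[-] asks=[#1:3@99]
After op 3 [order #3] limit_sell(price=103, qty=1): fills=none; bids=[-] asks=[#1:3@99 #3:1@103]
After op 4 [order #4] limit_sell(price=96, qty=10): fills=none; bids=[-] asks=[#4:10@96 #1:3@99 #3:1@103]
After op 5 [order #5] market_sell(qty=3): fills=none; bids=[-] asks=[#4:10@96 #1:3@99 #3:1@103]
After op 6 [order #6] limit_buy(price=102, qty=9): fills=#6x#4:9@96; bids=[-] asks=[#4:1@96 #1:3@99 #3:1@103]

Answer: bid=- ask=99
bid=- ask=99
bid=- ask=99
bid=- ask=96
bid=- ask=96
bid=- ask=96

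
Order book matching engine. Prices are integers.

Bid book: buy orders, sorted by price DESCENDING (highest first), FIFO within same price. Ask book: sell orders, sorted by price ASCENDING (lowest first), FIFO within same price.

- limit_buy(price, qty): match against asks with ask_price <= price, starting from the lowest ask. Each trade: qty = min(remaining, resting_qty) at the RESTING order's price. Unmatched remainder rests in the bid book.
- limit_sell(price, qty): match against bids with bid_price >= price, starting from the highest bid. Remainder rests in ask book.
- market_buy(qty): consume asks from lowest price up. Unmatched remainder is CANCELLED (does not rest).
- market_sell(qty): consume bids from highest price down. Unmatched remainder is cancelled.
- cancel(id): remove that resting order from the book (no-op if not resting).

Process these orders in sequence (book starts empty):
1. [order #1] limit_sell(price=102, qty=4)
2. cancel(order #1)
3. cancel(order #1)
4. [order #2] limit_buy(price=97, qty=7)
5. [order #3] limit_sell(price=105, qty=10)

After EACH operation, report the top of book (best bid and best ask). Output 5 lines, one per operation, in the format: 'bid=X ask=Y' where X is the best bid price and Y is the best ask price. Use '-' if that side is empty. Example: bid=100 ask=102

Answer: bid=- ask=102
bid=- ask=-
bid=- ask=-
bid=97 ask=-
bid=97 ask=105

Derivation:
After op 1 [order #1] limit_sell(price=102, qty=4): fills=none; bids=[-] asks=[#1:4@102]
After op 2 cancel(order #1): fills=none; bids=[-] asks=[-]
After op 3 cancel(order #1): fills=none; bids=[-] asks=[-]
After op 4 [order #2] limit_buy(price=97, qty=7): fills=none; bids=[#2:7@97] asks=[-]
After op 5 [order #3] limit_sell(price=105, qty=10): fills=none; bids=[#2:7@97] asks=[#3:10@105]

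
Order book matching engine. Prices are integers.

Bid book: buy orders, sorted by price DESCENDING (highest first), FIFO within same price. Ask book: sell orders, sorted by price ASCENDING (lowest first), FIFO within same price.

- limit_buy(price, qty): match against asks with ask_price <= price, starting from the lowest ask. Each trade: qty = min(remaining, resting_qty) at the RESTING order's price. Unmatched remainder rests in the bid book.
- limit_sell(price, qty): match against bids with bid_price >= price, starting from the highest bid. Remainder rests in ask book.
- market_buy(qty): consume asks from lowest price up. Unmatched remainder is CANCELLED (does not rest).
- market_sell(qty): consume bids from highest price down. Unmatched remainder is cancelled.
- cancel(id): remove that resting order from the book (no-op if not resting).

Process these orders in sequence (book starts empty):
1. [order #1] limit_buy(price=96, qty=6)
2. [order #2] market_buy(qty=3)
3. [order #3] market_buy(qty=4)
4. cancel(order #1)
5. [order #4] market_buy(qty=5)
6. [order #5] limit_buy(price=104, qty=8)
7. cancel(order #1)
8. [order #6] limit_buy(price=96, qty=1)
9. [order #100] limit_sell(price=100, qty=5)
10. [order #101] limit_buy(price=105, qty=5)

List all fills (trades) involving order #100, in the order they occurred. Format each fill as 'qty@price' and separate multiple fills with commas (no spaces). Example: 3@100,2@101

After op 1 [order #1] limit_buy(price=96, qty=6): fills=none; bids=[#1:6@96] asks=[-]
After op 2 [order #2] market_buy(qty=3): fills=none; bids=[#1:6@96] asks=[-]
After op 3 [order #3] market_buy(qty=4): fills=none; bids=[#1:6@96] asks=[-]
After op 4 cancel(order #1): fills=none; bids=[-] asks=[-]
After op 5 [order #4] market_buy(qty=5): fills=none; bids=[-] asks=[-]
After op 6 [order #5] limit_buy(price=104, qty=8): fills=none; bids=[#5:8@104] asks=[-]
After op 7 cancel(order #1): fills=none; bids=[#5:8@104] asks=[-]
After op 8 [order #6] limit_buy(price=96, qty=1): fills=none; bids=[#5:8@104 #6:1@96] asks=[-]
After op 9 [order #100] limit_sell(price=100, qty=5): fills=#5x#100:5@104; bids=[#5:3@104 #6:1@96] asks=[-]
After op 10 [order #101] limit_buy(price=105, qty=5): fills=none; bids=[#101:5@105 #5:3@104 #6:1@96] asks=[-]

Answer: 5@104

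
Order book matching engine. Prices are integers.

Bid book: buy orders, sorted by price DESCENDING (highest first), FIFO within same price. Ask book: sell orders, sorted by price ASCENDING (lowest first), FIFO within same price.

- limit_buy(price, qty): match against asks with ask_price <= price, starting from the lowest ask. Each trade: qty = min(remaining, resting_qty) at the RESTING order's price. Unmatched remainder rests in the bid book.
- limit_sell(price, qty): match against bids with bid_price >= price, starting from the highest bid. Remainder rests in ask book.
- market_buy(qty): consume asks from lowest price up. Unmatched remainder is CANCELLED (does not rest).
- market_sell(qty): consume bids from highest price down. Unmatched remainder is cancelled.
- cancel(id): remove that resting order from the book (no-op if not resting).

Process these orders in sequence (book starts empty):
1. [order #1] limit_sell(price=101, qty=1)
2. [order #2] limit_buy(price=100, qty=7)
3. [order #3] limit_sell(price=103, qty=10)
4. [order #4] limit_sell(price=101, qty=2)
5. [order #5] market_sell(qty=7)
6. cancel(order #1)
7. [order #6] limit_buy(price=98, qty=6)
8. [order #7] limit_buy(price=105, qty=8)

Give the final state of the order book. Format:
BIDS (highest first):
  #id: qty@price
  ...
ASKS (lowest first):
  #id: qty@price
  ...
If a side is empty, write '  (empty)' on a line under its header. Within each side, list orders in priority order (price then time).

Answer: BIDS (highest first):
  #6: 6@98
ASKS (lowest first):
  #3: 4@103

Derivation:
After op 1 [order #1] limit_sell(price=101, qty=1): fills=none; bids=[-] asks=[#1:1@101]
After op 2 [order #2] limit_buy(price=100, qty=7): fills=none; bids=[#2:7@100] asks=[#1:1@101]
After op 3 [order #3] limit_sell(price=103, qty=10): fills=none; bids=[#2:7@100] asks=[#1:1@101 #3:10@103]
After op 4 [order #4] limit_sell(price=101, qty=2): fills=none; bids=[#2:7@100] asks=[#1:1@101 #4:2@101 #3:10@103]
After op 5 [order #5] market_sell(qty=7): fills=#2x#5:7@100; bids=[-] asks=[#1:1@101 #4:2@101 #3:10@103]
After op 6 cancel(order #1): fills=none; bids=[-] asks=[#4:2@101 #3:10@103]
After op 7 [order #6] limit_buy(price=98, qty=6): fills=none; bids=[#6:6@98] asks=[#4:2@101 #3:10@103]
After op 8 [order #7] limit_buy(price=105, qty=8): fills=#7x#4:2@101 #7x#3:6@103; bids=[#6:6@98] asks=[#3:4@103]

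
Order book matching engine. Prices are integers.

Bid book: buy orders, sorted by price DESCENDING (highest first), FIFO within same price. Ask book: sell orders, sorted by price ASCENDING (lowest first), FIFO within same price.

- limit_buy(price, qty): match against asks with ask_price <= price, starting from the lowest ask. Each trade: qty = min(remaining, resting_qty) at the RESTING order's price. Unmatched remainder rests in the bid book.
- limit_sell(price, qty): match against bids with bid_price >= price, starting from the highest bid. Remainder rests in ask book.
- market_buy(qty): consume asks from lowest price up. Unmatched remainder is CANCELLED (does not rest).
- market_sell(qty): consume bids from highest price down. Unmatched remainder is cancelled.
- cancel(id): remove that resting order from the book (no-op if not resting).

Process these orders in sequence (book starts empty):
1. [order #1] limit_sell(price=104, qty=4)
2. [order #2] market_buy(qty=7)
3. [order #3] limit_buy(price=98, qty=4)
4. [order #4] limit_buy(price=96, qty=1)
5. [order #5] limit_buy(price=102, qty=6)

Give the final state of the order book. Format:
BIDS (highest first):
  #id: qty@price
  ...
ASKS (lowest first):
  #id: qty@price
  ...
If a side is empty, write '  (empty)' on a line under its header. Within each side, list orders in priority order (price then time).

After op 1 [order #1] limit_sell(price=104, qty=4): fills=none; bids=[-] asks=[#1:4@104]
After op 2 [order #2] market_buy(qty=7): fills=#2x#1:4@104; bids=[-] asks=[-]
After op 3 [order #3] limit_buy(price=98, qty=4): fills=none; bids=[#3:4@98] asks=[-]
After op 4 [order #4] limit_buy(price=96, qty=1): fills=none; bids=[#3:4@98 #4:1@96] asks=[-]
After op 5 [order #5] limit_buy(price=102, qty=6): fills=none; bids=[#5:6@102 #3:4@98 #4:1@96] asks=[-]

Answer: BIDS (highest first):
  #5: 6@102
  #3: 4@98
  #4: 1@96
ASKS (lowest first):
  (empty)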